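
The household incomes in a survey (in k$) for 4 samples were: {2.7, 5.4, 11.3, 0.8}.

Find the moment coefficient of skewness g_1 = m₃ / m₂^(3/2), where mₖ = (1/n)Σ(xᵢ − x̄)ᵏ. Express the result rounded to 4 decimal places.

x̄ = (2.7 + 5.4 + 11.3 + 0.8) / 4 = 5.0500
deviations (xᵢ − x̄): -2.3500, 0.3500, 6.2500, -4.2500
Σ(xᵢ − x̄)² = 62.7700 ⇒ m₂ = 62.7700/4 = 15.69250
Σ(xᵢ − x̄)³ = 154.4400 ⇒ m₃ = 154.4400/4 = 38.61000
m₂^(3/2) = 15.69250^(1.5) = 62.16389
g_1 = m₃ / m₂^(3/2) = 38.61000 / 62.16389 ≈ 0.6211

0.6211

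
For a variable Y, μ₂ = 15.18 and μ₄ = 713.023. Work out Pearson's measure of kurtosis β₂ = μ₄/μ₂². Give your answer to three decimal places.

3.094

μ₂² = 15.18² = 230.43240
μ₄/μ₂² = 713.023 / 230.43240 = 3.09428
β₂ ≈ 3.094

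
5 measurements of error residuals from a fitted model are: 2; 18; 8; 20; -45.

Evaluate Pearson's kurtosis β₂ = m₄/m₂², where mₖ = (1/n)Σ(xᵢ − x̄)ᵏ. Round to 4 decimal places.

2.8769

x̄ = 0.6000
Σ(xᵢ − x̄)² = 2815.2000 ⇒ m₂ = 563.04000
Σ(xᵢ − x̄)⁴ = 4560050.9760 ⇒ m₄ = 912010.19520
m₂² = 317014.04160
β₂ = m₄/m₂² = 912010.19520 / 317014.04160 ≈ 2.8769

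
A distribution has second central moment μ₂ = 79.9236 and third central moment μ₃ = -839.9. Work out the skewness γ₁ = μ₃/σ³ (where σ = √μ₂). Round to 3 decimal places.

-1.175

σ = √μ₂ = √79.9236 = 8.94000
σ³ = μ₂^(3/2) = 714.51698
γ₁ = μ₃/σ³ = -839.9 / 714.51698 ≈ -1.175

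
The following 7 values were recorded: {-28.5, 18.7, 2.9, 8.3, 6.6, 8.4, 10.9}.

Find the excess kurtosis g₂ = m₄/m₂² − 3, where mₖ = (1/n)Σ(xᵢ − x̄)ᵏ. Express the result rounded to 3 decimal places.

x̄ = 3.9000
Σ(xᵢ − x̄)² = 1365.7000 ⇒ m₂ = 195.10000
Σ(xᵢ − x̄)⁴ = 1153214.5954 ⇒ m₄ = 164744.94220
m₂² = 38064.01000
g₂ = m₄/m₂² − 3 = 4.32810 − 3 ≈ 1.328

1.328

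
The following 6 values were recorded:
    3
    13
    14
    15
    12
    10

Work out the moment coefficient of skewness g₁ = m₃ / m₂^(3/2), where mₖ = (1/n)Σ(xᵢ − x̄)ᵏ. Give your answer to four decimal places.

x̄ = (3 + 13 + 14 + 15 + 12 + 10) / 6 = 11.1667
deviations (xᵢ − x̄): -8.1667, 1.8333, 2.8333, 3.8333, 0.8333, -1.1667
Σ(xᵢ − x̄)² = 94.8333 ⇒ m₂ = 94.8333/6 = 15.80556
Σ(xᵢ − x̄)³ = -460.4444 ⇒ m₃ = -460.4444/6 = -76.74074
m₂^(3/2) = 15.80556^(1.5) = 62.83689
g₁ = m₃ / m₂^(3/2) = -76.74074 / 62.83689 ≈ -1.2213

-1.2213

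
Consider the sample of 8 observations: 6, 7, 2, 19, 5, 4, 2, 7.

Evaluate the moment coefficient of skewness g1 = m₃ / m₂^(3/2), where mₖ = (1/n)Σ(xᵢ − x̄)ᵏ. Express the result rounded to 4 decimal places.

1.6760

x̄ = (6 + 7 + 2 + 19 + 5 + 4 + 2 + 7) / 8 = 6.5000
deviations (xᵢ − x̄): -0.5000, 0.5000, -4.5000, 12.5000, -1.5000, -2.5000, -4.5000, 0.5000
Σ(xᵢ − x̄)² = 206.0000 ⇒ m₂ = 206.0000/8 = 25.75000
Σ(xᵢ − x̄)³ = 1752.0000 ⇒ m₃ = 1752.0000/8 = 219.00000
m₂^(3/2) = 25.75000^(1.5) = 130.66698
g1 = m₃ / m₂^(3/2) = 219.00000 / 130.66698 ≈ 1.6760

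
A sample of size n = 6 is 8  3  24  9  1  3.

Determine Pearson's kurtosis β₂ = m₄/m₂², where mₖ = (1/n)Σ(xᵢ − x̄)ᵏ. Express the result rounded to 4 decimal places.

x̄ = 8.0000
Σ(xᵢ − x̄)² = 356.0000 ⇒ m₂ = 59.33333
Σ(xᵢ − x̄)⁴ = 69188.0000 ⇒ m₄ = 11531.33333
m₂² = 3520.44444
β₂ = m₄/m₂² = 11531.33333 / 3520.44444 ≈ 3.2755

3.2755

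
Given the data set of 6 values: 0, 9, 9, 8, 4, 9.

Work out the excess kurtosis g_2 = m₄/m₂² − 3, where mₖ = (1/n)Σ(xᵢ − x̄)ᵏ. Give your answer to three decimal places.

-0.582

x̄ = 6.5000
Σ(xᵢ − x̄)² = 69.5000 ⇒ m₂ = 11.58333
Σ(xᵢ − x̄)⁴ = 1946.3750 ⇒ m₄ = 324.39583
m₂² = 134.17361
g_2 = m₄/m₂² − 3 = 2.41773 − 3 ≈ -0.582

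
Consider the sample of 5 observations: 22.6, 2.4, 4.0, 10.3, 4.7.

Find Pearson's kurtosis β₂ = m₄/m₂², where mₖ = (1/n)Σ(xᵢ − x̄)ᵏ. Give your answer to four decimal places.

x̄ = 8.8000
Σ(xᵢ − x̄)² = 273.5000 ⇒ m₂ = 54.70000
Σ(xᵢ − x̄)⁴ = 38763.5954 ⇒ m₄ = 7752.71908
m₂² = 2992.09000
β₂ = m₄/m₂² = 7752.71908 / 2992.09000 ≈ 2.5911

2.5911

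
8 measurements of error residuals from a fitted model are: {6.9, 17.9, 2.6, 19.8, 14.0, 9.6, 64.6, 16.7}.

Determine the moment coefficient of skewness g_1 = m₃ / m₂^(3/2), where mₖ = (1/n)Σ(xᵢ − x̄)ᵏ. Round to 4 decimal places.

x̄ = (6.9 + 17.9 + 2.6 + 19.8 + 14.0 + 9.6 + 64.6 + 16.7) / 8 = 19.0125
deviations (xᵢ − x̄): -12.1125, -1.1125, -16.4125, 0.7875, -5.0125, -9.4125, 45.5875, -2.3125
Σ(xᵢ − x̄)² = 2615.2287 ⇒ m₂ = 2615.2287/8 = 326.90359
Σ(xᵢ − x̄)³ = 87569.6699 ⇒ m₃ = 87569.6699/8 = 10946.20874
m₂^(3/2) = 326.90359^(1.5) = 5910.57241
g_1 = m₃ / m₂^(3/2) = 10946.20874 / 5910.57241 ≈ 1.8520

1.8520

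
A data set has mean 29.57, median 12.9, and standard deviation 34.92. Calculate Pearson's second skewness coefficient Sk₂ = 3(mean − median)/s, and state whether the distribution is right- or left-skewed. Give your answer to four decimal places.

Sk₂ = 3(29.57 − 12.9) / 34.92 = 3 × 16.6700 / 34.92
    = 50.0100 / 34.92 ≈ 1.4321
Sk₂ > 0 ⇒ mean > median ⇒ right-skewed (positive skew).

1.4321, right-skewed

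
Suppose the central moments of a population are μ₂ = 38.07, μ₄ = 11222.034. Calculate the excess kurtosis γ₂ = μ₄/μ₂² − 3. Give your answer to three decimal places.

4.743

μ₂² = 38.07² = 1449.32490
μ₄/μ₂² = 11222.034 / 1449.32490 = 7.74294
γ₂ = 7.74294 − 3 ≈ 4.743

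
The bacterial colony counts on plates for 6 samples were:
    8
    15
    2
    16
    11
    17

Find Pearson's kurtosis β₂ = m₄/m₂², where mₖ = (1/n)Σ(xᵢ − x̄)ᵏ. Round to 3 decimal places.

2.140

x̄ = 11.5000
Σ(xᵢ − x̄)² = 165.5000 ⇒ m₂ = 27.58333
Σ(xᵢ − x̄)⁴ = 9770.3750 ⇒ m₄ = 1628.39583
m₂² = 760.84028
β₂ = m₄/m₂² = 1628.39583 / 760.84028 ≈ 2.140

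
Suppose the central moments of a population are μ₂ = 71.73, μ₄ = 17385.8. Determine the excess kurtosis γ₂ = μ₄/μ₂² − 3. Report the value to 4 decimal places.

μ₂² = 71.73² = 5145.19290
μ₄/μ₂² = 17385.8 / 5145.19290 = 3.37904
γ₂ = 3.37904 − 3 ≈ 0.3790

0.3790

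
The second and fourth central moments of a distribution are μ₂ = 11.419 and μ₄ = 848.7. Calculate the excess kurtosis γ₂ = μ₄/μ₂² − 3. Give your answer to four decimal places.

3.5088

μ₂² = 11.419² = 130.39356
μ₄/μ₂² = 848.7 / 130.39356 = 6.50876
γ₂ = 6.50876 − 3 ≈ 3.5088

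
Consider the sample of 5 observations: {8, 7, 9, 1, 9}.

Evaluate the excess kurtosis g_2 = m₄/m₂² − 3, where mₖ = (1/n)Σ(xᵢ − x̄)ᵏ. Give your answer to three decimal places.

x̄ = 6.8000
Σ(xᵢ − x̄)² = 44.8000 ⇒ m₂ = 8.96000
Σ(xᵢ − x̄)⁴ = 1180.5760 ⇒ m₄ = 236.11520
m₂² = 80.28160
g_2 = m₄/m₂² − 3 = 2.94109 − 3 ≈ -0.059

-0.059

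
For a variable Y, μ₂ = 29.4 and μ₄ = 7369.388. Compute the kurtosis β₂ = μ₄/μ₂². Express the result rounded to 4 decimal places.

8.5258

μ₂² = 29.4² = 864.36000
μ₄/μ₂² = 7369.388 / 864.36000 = 8.52583
β₂ ≈ 8.5258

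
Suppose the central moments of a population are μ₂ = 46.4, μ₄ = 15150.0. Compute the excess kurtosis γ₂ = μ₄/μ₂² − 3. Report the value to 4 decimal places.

4.0368

μ₂² = 46.4² = 2152.96000
μ₄/μ₂² = 15150.0 / 2152.96000 = 7.03682
γ₂ = 7.03682 − 3 ≈ 4.0368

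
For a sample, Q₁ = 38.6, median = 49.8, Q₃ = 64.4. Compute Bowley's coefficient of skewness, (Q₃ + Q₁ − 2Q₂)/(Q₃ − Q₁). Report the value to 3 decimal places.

numerator: Q₃ + Q₁ − 2Q₂ = 64.4 + 38.6 − 2×49.8 = 3.4000
denominator: Q₃ − Q₁ = 64.4 − 38.6 = 25.8000
Bowley skewness = 3.4000 / 25.8000 ≈ 0.132

0.132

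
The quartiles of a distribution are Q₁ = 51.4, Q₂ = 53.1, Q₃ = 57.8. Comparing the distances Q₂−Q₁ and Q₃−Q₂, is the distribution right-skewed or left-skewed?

Q₂ − Q₁ = 1.7;  Q₃ − Q₂ = 4.7
Q₃ − Q₂ > Q₂ − Q₁ ⇒ the upper half is more spread out ⇒ right-skewed.

right-skewed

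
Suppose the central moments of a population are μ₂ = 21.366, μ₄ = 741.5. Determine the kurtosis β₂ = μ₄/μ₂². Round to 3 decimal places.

μ₂² = 21.366² = 456.50596
μ₄/μ₂² = 741.5 / 456.50596 = 1.62429
β₂ ≈ 1.624

1.624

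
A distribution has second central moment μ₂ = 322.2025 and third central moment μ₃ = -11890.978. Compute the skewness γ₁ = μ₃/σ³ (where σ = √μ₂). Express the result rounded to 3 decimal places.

-2.056

σ = √μ₂ = √322.2025 = 17.95000
σ³ = μ₂^(3/2) = 5783.53487
γ₁ = μ₃/σ³ = -11890.978 / 5783.53487 ≈ -2.056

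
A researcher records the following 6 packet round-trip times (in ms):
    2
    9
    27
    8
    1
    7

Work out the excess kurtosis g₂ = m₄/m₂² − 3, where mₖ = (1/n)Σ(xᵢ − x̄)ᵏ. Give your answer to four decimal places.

0.4241

x̄ = 9.0000
Σ(xᵢ − x̄)² = 442.0000 ⇒ m₂ = 73.66667
Σ(xᵢ − x̄)⁴ = 111490.0000 ⇒ m₄ = 18581.66667
m₂² = 5426.77778
g₂ = m₄/m₂² − 3 = 3.42407 − 3 ≈ 0.4241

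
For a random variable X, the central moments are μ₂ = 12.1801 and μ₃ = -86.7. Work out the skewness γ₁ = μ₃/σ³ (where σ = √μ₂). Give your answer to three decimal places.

-2.040

σ = √μ₂ = √12.1801 = 3.49000
σ³ = μ₂^(3/2) = 42.50855
γ₁ = μ₃/σ³ = -86.7 / 42.50855 ≈ -2.040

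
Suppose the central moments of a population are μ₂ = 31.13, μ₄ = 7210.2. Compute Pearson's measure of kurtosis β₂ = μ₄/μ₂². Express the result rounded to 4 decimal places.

μ₂² = 31.13² = 969.07690
μ₄/μ₂² = 7210.2 / 969.07690 = 7.44028
β₂ ≈ 7.4403

7.4403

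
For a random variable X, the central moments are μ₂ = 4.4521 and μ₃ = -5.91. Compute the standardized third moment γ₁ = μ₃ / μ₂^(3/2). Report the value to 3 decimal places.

σ = √μ₂ = √4.4521 = 2.11000
σ³ = μ₂^(3/2) = 9.39393
γ₁ = μ₃/σ³ = -5.91 / 9.39393 ≈ -0.629

-0.629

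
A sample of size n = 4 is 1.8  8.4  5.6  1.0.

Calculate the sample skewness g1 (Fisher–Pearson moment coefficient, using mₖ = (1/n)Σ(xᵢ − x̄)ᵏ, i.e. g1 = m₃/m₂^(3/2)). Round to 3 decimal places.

0.285

x̄ = (1.8 + 8.4 + 5.6 + 1.0) / 4 = 4.2000
deviations (xᵢ − x̄): -2.4000, 4.2000, 1.4000, -3.2000
Σ(xᵢ − x̄)² = 35.6000 ⇒ m₂ = 35.6000/4 = 8.90000
Σ(xᵢ − x̄)³ = 30.2400 ⇒ m₃ = 30.2400/4 = 7.56000
m₂^(3/2) = 8.90000^(1.5) = 26.55125
g1 = m₃ / m₂^(3/2) = 7.56000 / 26.55125 ≈ 0.285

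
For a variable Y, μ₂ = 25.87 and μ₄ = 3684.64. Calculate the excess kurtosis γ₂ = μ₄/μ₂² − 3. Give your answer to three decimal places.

2.506

μ₂² = 25.87² = 669.25690
μ₄/μ₂² = 3684.64 / 669.25690 = 5.50557
γ₂ = 5.50557 − 3 ≈ 2.506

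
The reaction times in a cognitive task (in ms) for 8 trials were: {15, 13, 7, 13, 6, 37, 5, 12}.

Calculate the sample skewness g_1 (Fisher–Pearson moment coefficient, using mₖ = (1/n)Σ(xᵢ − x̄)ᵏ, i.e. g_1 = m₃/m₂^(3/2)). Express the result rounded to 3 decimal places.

1.680

x̄ = (15 + 13 + 7 + 13 + 6 + 37 + 5 + 12) / 8 = 13.5000
deviations (xᵢ − x̄): 1.5000, -0.5000, -6.5000, -0.5000, -7.5000, 23.5000, -8.5000, -1.5000
Σ(xᵢ − x̄)² = 728.0000 ⇒ m₂ = 728.0000/8 = 91.00000
Σ(xᵢ − x̄)³ = 11667.0000 ⇒ m₃ = 11667.0000/8 = 1458.37500
m₂^(3/2) = 91.00000^(1.5) = 868.08467
g_1 = m₃ / m₂^(3/2) = 1458.37500 / 868.08467 ≈ 1.680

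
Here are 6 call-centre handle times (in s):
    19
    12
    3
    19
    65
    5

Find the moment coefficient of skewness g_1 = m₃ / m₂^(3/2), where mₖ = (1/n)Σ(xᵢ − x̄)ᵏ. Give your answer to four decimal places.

1.4459

x̄ = (19 + 12 + 3 + 19 + 65 + 5) / 6 = 20.5000
deviations (xᵢ − x̄): -1.5000, -8.5000, -17.5000, -1.5000, 44.5000, -15.5000
Σ(xᵢ − x̄)² = 2603.5000 ⇒ m₂ = 2603.5000/6 = 433.91667
Σ(xᵢ − x̄)³ = 78417.0000 ⇒ m₃ = 78417.0000/6 = 13069.50000
m₂^(3/2) = 433.91667^(1.5) = 9038.77337
g_1 = m₃ / m₂^(3/2) = 13069.50000 / 9038.77337 ≈ 1.4459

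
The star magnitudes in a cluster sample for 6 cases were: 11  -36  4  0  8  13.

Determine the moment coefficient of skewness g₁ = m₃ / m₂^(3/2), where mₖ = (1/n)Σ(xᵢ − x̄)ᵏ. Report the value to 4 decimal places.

x̄ = (11 - 36 + 4 + 0 + 8 + 13) / 6 = 0.0000
deviations (xᵢ − x̄): 11.0000, -36.0000, 4.0000, 0.0000, 8.0000, 13.0000
Σ(xᵢ − x̄)² = 1666.0000 ⇒ m₂ = 1666.0000/6 = 277.66667
Σ(xᵢ − x̄)³ = -42552.0000 ⇒ m₃ = -42552.0000/6 = -7092.00000
m₂^(3/2) = 277.66667^(1.5) = 4626.85213
g₁ = m₃ / m₂^(3/2) = -7092.00000 / 4626.85213 ≈ -1.5328

-1.5328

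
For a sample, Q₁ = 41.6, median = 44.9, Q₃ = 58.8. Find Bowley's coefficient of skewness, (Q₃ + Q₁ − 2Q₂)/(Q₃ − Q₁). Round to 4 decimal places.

numerator: Q₃ + Q₁ − 2Q₂ = 58.8 + 41.6 − 2×44.9 = 10.6000
denominator: Q₃ − Q₁ = 58.8 − 41.6 = 17.2000
Bowley skewness = 10.6000 / 17.2000 ≈ 0.6163

0.6163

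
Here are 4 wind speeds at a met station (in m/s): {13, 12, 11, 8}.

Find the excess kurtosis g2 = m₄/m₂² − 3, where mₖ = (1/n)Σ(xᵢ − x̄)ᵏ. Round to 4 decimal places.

x̄ = 11.0000
Σ(xᵢ − x̄)² = 14.0000 ⇒ m₂ = 3.50000
Σ(xᵢ − x̄)⁴ = 98.0000 ⇒ m₄ = 24.50000
m₂² = 12.25000
g2 = m₄/m₂² − 3 = 2.00000 − 3 ≈ -1.0000

-1.0000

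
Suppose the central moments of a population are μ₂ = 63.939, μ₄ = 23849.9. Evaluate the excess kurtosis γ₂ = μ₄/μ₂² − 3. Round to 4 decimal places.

μ₂² = 63.939² = 4088.19572
μ₄/μ₂² = 23849.9 / 4088.19572 = 5.83384
γ₂ = 5.83384 − 3 ≈ 2.8338

2.8338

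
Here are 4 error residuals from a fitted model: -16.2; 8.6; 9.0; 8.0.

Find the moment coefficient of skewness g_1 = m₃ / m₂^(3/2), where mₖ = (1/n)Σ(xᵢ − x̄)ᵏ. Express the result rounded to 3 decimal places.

-1.151

x̄ = (-16.2 + 8.6 + 9.0 + 8.0) / 4 = 2.3500
deviations (xᵢ − x̄): -18.5500, 6.2500, 6.6500, 5.6500
Σ(xᵢ − x̄)² = 459.3100 ⇒ m₂ = 459.3100/4 = 114.82750
Σ(xᵢ − x̄)³ = -5664.5190 ⇒ m₃ = -5664.5190/4 = -1416.12975
m₂^(3/2) = 114.82750^(1.5) = 1230.46387
g_1 = m₃ / m₂^(3/2) = -1416.12975 / 1230.46387 ≈ -1.151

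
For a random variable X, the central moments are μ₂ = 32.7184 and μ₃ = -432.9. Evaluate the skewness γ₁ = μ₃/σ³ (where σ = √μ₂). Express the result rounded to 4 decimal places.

-2.3131

σ = √μ₂ = √32.7184 = 5.72000
σ³ = μ₂^(3/2) = 187.14925
γ₁ = μ₃/σ³ = -432.9 / 187.14925 ≈ -2.3131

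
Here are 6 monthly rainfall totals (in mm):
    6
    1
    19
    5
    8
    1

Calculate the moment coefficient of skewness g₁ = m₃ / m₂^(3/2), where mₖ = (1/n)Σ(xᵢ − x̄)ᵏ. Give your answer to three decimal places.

1.123

x̄ = (6 + 1 + 19 + 5 + 8 + 1) / 6 = 6.6667
deviations (xᵢ − x̄): -0.6667, -5.6667, 12.3333, -1.6667, 1.3333, -5.6667
Σ(xᵢ − x̄)² = 221.3333 ⇒ m₂ = 221.3333/6 = 36.88889
Σ(xᵢ − x̄)³ = 1509.5556 ⇒ m₃ = 1509.5556/6 = 251.59259
m₂^(3/2) = 36.88889^(1.5) = 224.04918
g₁ = m₃ / m₂^(3/2) = 251.59259 / 224.04918 ≈ 1.123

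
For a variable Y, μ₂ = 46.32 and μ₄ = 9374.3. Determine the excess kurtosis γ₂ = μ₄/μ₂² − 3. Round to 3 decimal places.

μ₂² = 46.32² = 2145.54240
μ₄/μ₂² = 9374.3 / 2145.54240 = 4.36920
γ₂ = 4.36920 − 3 ≈ 1.369

1.369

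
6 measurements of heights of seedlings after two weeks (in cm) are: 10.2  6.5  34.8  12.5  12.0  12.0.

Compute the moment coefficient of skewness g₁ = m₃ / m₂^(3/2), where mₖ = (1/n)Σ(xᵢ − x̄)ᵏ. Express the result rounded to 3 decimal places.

1.586

x̄ = (10.2 + 6.5 + 34.8 + 12.5 + 12.0 + 12.0) / 6 = 14.6667
deviations (xᵢ − x̄): -4.4667, -8.1667, 20.1333, -2.1667, -2.6667, -2.6667
Σ(xᵢ − x̄)² = 510.9133 ⇒ m₂ = 510.9133/6 = 85.15222
Σ(xᵢ − x̄)³ = 7479.1856 ⇒ m₃ = 7479.1856/6 = 1246.53093
m₂^(3/2) = 85.15222^(1.5) = 785.76735
g₁ = m₃ / m₂^(3/2) = 1246.53093 / 785.76735 ≈ 1.586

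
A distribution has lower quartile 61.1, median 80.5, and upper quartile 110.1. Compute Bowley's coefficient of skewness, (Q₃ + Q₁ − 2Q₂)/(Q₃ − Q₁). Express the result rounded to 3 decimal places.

0.208

numerator: Q₃ + Q₁ − 2Q₂ = 110.1 + 61.1 − 2×80.5 = 10.2000
denominator: Q₃ − Q₁ = 110.1 − 61.1 = 49.0000
Bowley skewness = 10.2000 / 49.0000 ≈ 0.208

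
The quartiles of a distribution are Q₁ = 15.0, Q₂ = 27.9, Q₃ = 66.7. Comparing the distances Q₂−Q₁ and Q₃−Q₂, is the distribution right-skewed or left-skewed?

right-skewed

Q₂ − Q₁ = 12.9;  Q₃ − Q₂ = 38.8
Q₃ − Q₂ > Q₂ − Q₁ ⇒ the upper half is more spread out ⇒ right-skewed.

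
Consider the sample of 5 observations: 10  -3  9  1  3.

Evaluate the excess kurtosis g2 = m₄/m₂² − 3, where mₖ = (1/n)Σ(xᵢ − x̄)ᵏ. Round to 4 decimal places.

x̄ = 4.0000
Σ(xᵢ − x̄)² = 120.0000 ⇒ m₂ = 24.00000
Σ(xᵢ − x̄)⁴ = 4404.0000 ⇒ m₄ = 880.80000
m₂² = 576.00000
g2 = m₄/m₂² − 3 = 1.52917 − 3 ≈ -1.4708

-1.4708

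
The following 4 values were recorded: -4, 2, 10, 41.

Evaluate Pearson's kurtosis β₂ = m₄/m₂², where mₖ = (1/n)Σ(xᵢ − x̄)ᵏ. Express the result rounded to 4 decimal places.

2.1196

x̄ = 12.2500
Σ(xᵢ − x̄)² = 1200.7500 ⇒ m₂ = 300.18750
Σ(xᵢ − x̄)⁴ = 763998.3281 ⇒ m₄ = 190999.58203
m₂² = 90112.53516
β₂ = m₄/m₂² = 190999.58203 / 90112.53516 ≈ 2.1196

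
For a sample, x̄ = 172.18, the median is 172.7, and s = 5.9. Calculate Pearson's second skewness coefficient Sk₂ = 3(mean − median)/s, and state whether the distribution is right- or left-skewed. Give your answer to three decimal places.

Sk₂ = 3(172.18 − 172.7) / 5.9 = 3 × -0.5200 / 5.9
    = -1.5600 / 5.9 ≈ -0.264
Sk₂ < 0 ⇒ mean < median ⇒ left-skewed (negative skew).

-0.264, left-skewed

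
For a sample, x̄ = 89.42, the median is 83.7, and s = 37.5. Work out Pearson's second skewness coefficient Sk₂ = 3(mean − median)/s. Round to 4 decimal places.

Sk₂ = 3(89.42 − 83.7) / 37.5 = 3 × 5.7200 / 37.5
    = 17.1600 / 37.5 ≈ 0.4576

0.4576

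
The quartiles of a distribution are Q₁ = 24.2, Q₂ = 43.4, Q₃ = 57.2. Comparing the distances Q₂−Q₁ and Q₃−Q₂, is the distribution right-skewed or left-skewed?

left-skewed

Q₂ − Q₁ = 19.2;  Q₃ − Q₂ = 13.8
Q₂ − Q₁ > Q₃ − Q₂ ⇒ the lower half is more spread out ⇒ left-skewed.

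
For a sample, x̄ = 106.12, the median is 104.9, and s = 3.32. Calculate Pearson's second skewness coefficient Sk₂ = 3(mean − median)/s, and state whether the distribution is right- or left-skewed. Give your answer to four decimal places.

Sk₂ = 3(106.12 − 104.9) / 3.32 = 3 × 1.2200 / 3.32
    = 3.6600 / 3.32 ≈ 1.1024
Sk₂ > 0 ⇒ mean > median ⇒ right-skewed (positive skew).

1.1024, right-skewed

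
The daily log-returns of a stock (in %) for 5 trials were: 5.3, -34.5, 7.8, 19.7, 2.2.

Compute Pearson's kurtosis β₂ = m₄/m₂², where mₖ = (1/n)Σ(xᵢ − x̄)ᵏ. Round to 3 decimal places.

2.835

x̄ = 0.1000
Σ(xᵢ − x̄)² = 1672.0600 ⇒ m₂ = 334.41200
Σ(xᵢ − x̄)⁴ = 1585036.8850 ⇒ m₄ = 317007.37700
m₂² = 111831.38574
β₂ = m₄/m₂² = 317007.37700 / 111831.38574 ≈ 2.835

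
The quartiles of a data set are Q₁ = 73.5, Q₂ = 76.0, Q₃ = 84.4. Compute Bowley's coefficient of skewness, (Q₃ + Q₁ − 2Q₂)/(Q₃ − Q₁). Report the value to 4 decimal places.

0.5413

numerator: Q₃ + Q₁ − 2Q₂ = 84.4 + 73.5 − 2×76.0 = 5.9000
denominator: Q₃ − Q₁ = 84.4 − 73.5 = 10.9000
Bowley skewness = 5.9000 / 10.9000 ≈ 0.5413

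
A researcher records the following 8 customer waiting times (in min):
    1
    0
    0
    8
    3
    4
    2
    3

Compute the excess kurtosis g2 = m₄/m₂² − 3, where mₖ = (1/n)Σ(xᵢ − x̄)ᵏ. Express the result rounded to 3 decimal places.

0.282

x̄ = 2.6250
Σ(xᵢ − x̄)² = 47.8750 ⇒ m₂ = 5.98438
Σ(xᵢ − x̄)⁴ = 940.3691 ⇒ m₄ = 117.54614
m₂² = 35.81274
g2 = m₄/m₂² − 3 = 3.28224 − 3 ≈ 0.282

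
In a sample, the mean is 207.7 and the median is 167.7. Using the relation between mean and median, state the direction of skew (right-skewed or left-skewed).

mean − median = 207.7 − 167.7 = 40.0
mean > median ⇒ the longer tail is on the right ⇒ right-skewed (positively skewed).

right-skewed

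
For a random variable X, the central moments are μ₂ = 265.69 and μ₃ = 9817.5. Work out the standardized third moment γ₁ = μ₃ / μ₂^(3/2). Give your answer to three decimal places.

2.267

σ = √μ₂ = √265.69 = 16.30000
σ³ = μ₂^(3/2) = 4330.74700
γ₁ = μ₃/σ³ = 9817.5 / 4330.74700 ≈ 2.267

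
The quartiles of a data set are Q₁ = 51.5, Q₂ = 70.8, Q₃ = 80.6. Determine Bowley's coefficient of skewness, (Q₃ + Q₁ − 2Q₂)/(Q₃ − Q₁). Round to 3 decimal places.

-0.326

numerator: Q₃ + Q₁ − 2Q₂ = 80.6 + 51.5 − 2×70.8 = -9.5000
denominator: Q₃ − Q₁ = 80.6 − 51.5 = 29.1000
Bowley skewness = -9.5000 / 29.1000 ≈ -0.326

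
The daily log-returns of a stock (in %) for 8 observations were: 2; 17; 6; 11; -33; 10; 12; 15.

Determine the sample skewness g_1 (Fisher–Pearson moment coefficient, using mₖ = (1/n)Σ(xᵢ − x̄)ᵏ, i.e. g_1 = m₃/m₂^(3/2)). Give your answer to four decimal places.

x̄ = (2 + 17 + 6 + 11 - 33 + 10 + 12 + 15) / 8 = 5.0000
deviations (xᵢ − x̄): -3.0000, 12.0000, 1.0000, 6.0000, -38.0000, 5.0000, 7.0000, 10.0000
Σ(xᵢ − x̄)² = 1808.0000 ⇒ m₂ = 1808.0000/8 = 226.00000
Σ(xᵢ − x̄)³ = -51486.0000 ⇒ m₃ = -51486.0000/8 = -6435.75000
m₂^(3/2) = 226.00000^(1.5) = 3397.52498
g_1 = m₃ / m₂^(3/2) = -6435.75000 / 3397.52498 ≈ -1.8942

-1.8942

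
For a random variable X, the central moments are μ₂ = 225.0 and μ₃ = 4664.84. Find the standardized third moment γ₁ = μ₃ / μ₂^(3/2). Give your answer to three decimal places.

1.382

σ = √μ₂ = √225.0 = 15.00000
σ³ = μ₂^(3/2) = 3375.00000
γ₁ = μ₃/σ³ = 4664.84 / 3375.00000 ≈ 1.382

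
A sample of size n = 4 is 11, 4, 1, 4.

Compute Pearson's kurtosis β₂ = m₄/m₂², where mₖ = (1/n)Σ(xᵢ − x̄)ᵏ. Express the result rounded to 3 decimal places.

x̄ = 5.0000
Σ(xᵢ − x̄)² = 54.0000 ⇒ m₂ = 13.50000
Σ(xᵢ − x̄)⁴ = 1554.0000 ⇒ m₄ = 388.50000
m₂² = 182.25000
β₂ = m₄/m₂² = 388.50000 / 182.25000 ≈ 2.132

2.132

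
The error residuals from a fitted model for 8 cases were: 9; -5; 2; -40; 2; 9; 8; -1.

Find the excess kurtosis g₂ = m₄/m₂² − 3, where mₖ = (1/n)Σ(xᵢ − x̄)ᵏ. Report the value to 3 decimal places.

x̄ = -2.0000
Σ(xᵢ − x̄)² = 1828.0000 ⇒ m₂ = 228.50000
Σ(xᵢ − x̄)⁴ = 2125012.0000 ⇒ m₄ = 265626.50000
m₂² = 52212.25000
g₂ = m₄/m₂² − 3 = 5.08744 − 3 ≈ 2.087

2.087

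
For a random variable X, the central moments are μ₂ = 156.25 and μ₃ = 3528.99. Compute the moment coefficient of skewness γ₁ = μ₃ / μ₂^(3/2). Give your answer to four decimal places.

1.8068

σ = √μ₂ = √156.25 = 12.50000
σ³ = μ₂^(3/2) = 1953.12500
γ₁ = μ₃/σ³ = 3528.99 / 1953.12500 ≈ 1.8068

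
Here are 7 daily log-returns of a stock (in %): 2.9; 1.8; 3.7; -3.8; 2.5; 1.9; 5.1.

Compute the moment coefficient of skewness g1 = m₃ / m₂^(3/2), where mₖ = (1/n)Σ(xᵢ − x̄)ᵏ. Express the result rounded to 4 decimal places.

x̄ = (2.9 + 1.8 + 3.7 - 3.8 + 2.5 + 1.9 + 5.1) / 7 = 2.0143
deviations (xᵢ − x̄): 0.8857, -0.2143, 1.6857, -5.8143, 0.4857, -0.1143, 3.0857
Σ(xᵢ − x̄)² = 47.2486 ⇒ m₂ = 47.2486/7 = 6.74980
Σ(xᵢ − x̄)³ = -161.5880 ⇒ m₃ = -161.5880/7 = -23.08399
m₂^(3/2) = 6.74980^(1.5) = 17.53622
g1 = m₃ / m₂^(3/2) = -23.08399 / 17.53622 ≈ -1.3164

-1.3164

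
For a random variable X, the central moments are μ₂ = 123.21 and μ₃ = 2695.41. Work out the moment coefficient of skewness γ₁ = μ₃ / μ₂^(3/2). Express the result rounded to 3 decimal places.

σ = √μ₂ = √123.21 = 11.10000
σ³ = μ₂^(3/2) = 1367.63100
γ₁ = μ₃/σ³ = 2695.41 / 1367.63100 ≈ 1.971

1.971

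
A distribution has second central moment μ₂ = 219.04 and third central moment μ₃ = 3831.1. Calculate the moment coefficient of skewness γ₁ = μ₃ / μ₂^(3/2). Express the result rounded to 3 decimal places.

1.182

σ = √μ₂ = √219.04 = 14.80000
σ³ = μ₂^(3/2) = 3241.79200
γ₁ = μ₃/σ³ = 3831.1 / 3241.79200 ≈ 1.182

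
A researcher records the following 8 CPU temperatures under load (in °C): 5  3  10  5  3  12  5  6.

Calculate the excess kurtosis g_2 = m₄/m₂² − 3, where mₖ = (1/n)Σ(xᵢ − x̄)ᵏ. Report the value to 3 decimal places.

-0.571

x̄ = 6.1250
Σ(xᵢ − x̄)² = 72.8750 ⇒ m₂ = 9.10938
Σ(xᵢ − x̄)⁴ = 1612.3379 ⇒ m₄ = 201.54224
m₂² = 82.98071
g_2 = m₄/m₂² − 3 = 2.42878 − 3 ≈ -0.571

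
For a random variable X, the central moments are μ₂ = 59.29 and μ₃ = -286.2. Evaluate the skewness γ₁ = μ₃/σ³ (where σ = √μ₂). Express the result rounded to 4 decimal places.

-0.6269

σ = √μ₂ = √59.29 = 7.70000
σ³ = μ₂^(3/2) = 456.53300
γ₁ = μ₃/σ³ = -286.2 / 456.53300 ≈ -0.6269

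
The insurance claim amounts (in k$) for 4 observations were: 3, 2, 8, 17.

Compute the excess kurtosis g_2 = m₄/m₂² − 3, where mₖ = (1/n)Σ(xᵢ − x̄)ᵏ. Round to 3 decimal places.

-1.095

x̄ = 7.5000
Σ(xᵢ − x̄)² = 141.0000 ⇒ m₂ = 35.25000
Σ(xᵢ − x̄)⁴ = 9470.2500 ⇒ m₄ = 2367.56250
m₂² = 1242.56250
g_2 = m₄/m₂² − 3 = 1.90539 − 3 ≈ -1.095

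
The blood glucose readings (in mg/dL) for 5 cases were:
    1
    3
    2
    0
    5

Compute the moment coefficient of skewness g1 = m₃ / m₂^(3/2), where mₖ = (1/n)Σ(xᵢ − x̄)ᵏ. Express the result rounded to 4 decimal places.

x̄ = (1 + 3 + 2 + 0 + 5) / 5 = 2.2000
deviations (xᵢ − x̄): -1.2000, 0.8000, -0.2000, -2.2000, 2.8000
Σ(xᵢ − x̄)² = 14.8000 ⇒ m₂ = 14.8000/5 = 2.96000
Σ(xᵢ − x̄)³ = 10.0800 ⇒ m₃ = 10.0800/5 = 2.01600
m₂^(3/2) = 2.96000^(1.5) = 5.09258
g1 = m₃ / m₂^(3/2) = 2.01600 / 5.09258 ≈ 0.3959

0.3959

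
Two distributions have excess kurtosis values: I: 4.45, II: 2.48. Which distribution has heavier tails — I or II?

Higher excess kurtosis ⇒ heavier tails relative to the normal distribution.
4.45 vs 2.48: the larger is 4.45, so I has heavier tails.

I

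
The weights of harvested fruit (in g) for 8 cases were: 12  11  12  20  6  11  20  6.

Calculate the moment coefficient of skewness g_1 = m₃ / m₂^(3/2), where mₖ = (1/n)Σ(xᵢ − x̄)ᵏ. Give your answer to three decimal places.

x̄ = (12 + 11 + 12 + 20 + 6 + 11 + 20 + 6) / 8 = 12.2500
deviations (xᵢ − x̄): -0.2500, -1.2500, -0.2500, 7.7500, -6.2500, -1.2500, 7.7500, -6.2500
Σ(xᵢ − x̄)² = 201.5000 ⇒ m₂ = 201.5000/8 = 25.18750
Σ(xᵢ − x̄)³ = 438.7500 ⇒ m₃ = 438.7500/8 = 54.84375
m₂^(3/2) = 25.18750^(1.5) = 126.40888
g_1 = m₃ / m₂^(3/2) = 54.84375 / 126.40888 ≈ 0.434

0.434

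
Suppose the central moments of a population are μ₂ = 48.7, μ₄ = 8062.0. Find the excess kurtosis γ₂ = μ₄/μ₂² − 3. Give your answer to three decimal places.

μ₂² = 48.7² = 2371.69000
μ₄/μ₂² = 8062.0 / 2371.69000 = 3.39926
γ₂ = 3.39926 − 3 ≈ 0.399

0.399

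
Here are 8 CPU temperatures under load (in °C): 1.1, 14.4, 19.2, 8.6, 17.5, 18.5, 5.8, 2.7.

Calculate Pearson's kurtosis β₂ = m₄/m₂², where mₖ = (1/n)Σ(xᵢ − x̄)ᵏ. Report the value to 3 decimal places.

1.389

x̄ = 10.9750
Σ(xᵢ − x̄)² = 376.9950 ⇒ m₂ = 47.12438
Σ(xᵢ − x̄)⁴ = 24680.5867 ⇒ m₄ = 3085.07334
m₂² = 2220.70672
β₂ = m₄/m₂² = 3085.07334 / 2220.70672 ≈ 1.389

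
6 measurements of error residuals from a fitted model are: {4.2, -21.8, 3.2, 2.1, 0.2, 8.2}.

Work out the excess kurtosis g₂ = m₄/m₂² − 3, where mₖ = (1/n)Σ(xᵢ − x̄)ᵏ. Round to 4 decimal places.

0.7935

x̄ = -0.6500
Σ(xᵢ − x̄)² = 572.2750 ⇒ m₂ = 95.37917
Σ(xᵢ − x̄)⁴ = 207062.5609 ⇒ m₄ = 34510.42682
m₂² = 9097.18543
g₂ = m₄/m₂² − 3 = 3.79353 − 3 ≈ 0.7935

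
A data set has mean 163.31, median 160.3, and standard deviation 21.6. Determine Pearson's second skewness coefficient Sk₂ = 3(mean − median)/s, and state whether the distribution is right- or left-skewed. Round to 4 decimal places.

0.4181, right-skewed

Sk₂ = 3(163.31 − 160.3) / 21.6 = 3 × 3.0100 / 21.6
    = 9.0300 / 21.6 ≈ 0.4181
Sk₂ > 0 ⇒ mean > median ⇒ right-skewed (positive skew).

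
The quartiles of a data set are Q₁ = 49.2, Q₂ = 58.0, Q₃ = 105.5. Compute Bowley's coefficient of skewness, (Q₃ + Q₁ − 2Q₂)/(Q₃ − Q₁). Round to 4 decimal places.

numerator: Q₃ + Q₁ − 2Q₂ = 105.5 + 49.2 − 2×58.0 = 38.7000
denominator: Q₃ − Q₁ = 105.5 − 49.2 = 56.3000
Bowley skewness = 38.7000 / 56.3000 ≈ 0.6874

0.6874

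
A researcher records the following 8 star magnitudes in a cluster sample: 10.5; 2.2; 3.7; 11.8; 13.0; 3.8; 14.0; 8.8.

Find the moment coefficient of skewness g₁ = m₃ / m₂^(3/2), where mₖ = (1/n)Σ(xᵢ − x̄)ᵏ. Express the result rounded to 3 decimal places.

x̄ = (10.5 + 2.2 + 3.7 + 11.8 + 13.0 + 3.8 + 14.0 + 8.8) / 8 = 8.4750
deviations (xᵢ − x̄): 2.0250, -6.2750, -4.7750, 3.3250, 4.5250, -4.6750, 5.5250, 0.3250
Σ(xᵢ − x̄)² = 150.2950 ⇒ m₂ = 150.2950/8 = 18.78688
Σ(xᵢ − x̄)³ = -151.7257 ⇒ m₃ = -151.7257/8 = -18.96572
m₂^(3/2) = 18.78688^(1.5) = 81.42951
g₁ = m₃ / m₂^(3/2) = -18.96572 / 81.42951 ≈ -0.233

-0.233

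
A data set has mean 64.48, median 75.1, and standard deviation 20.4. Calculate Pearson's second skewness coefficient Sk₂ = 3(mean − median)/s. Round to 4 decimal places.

Sk₂ = 3(64.48 − 75.1) / 20.4 = 3 × -10.6200 / 20.4
    = -31.8600 / 20.4 ≈ -1.5618

-1.5618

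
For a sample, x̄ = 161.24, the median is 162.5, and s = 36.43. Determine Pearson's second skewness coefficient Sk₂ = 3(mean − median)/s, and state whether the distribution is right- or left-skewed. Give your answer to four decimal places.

-0.1038, left-skewed

Sk₂ = 3(161.24 − 162.5) / 36.43 = 3 × -1.2600 / 36.43
    = -3.7800 / 36.43 ≈ -0.1038
Sk₂ < 0 ⇒ mean < median ⇒ left-skewed (negative skew).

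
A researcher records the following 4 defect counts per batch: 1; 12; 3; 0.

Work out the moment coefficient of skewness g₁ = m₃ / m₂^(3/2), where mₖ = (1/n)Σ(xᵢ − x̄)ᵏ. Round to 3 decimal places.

0.984

x̄ = (1 + 12 + 3 + 0) / 4 = 4.0000
deviations (xᵢ − x̄): -3.0000, 8.0000, -1.0000, -4.0000
Σ(xᵢ − x̄)² = 90.0000 ⇒ m₂ = 90.0000/4 = 22.50000
Σ(xᵢ − x̄)³ = 420.0000 ⇒ m₃ = 420.0000/4 = 105.00000
m₂^(3/2) = 22.50000^(1.5) = 106.72687
g₁ = m₃ / m₂^(3/2) = 105.00000 / 106.72687 ≈ 0.984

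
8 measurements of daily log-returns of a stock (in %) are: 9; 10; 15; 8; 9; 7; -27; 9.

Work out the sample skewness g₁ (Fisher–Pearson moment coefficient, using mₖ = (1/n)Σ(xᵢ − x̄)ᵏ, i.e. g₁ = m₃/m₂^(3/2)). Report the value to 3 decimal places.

x̄ = (9 + 10 + 15 + 8 + 9 + 7 - 27 + 9) / 8 = 5.0000
deviations (xᵢ − x̄): 4.0000, 5.0000, 10.0000, 3.0000, 4.0000, 2.0000, -32.0000, 4.0000
Σ(xᵢ − x̄)² = 1210.0000 ⇒ m₂ = 1210.0000/8 = 151.25000
Σ(xᵢ − x̄)³ = -31416.0000 ⇒ m₃ = -31416.0000/8 = -3927.00000
m₂^(3/2) = 151.25000^(1.5) = 1860.12905
g₁ = m₃ / m₂^(3/2) = -3927.00000 / 1860.12905 ≈ -2.111

-2.111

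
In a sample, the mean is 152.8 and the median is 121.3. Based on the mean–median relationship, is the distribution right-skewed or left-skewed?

right-skewed

mean − median = 152.8 − 121.3 = 31.5
mean > median ⇒ the longer tail is on the right ⇒ right-skewed (positively skewed).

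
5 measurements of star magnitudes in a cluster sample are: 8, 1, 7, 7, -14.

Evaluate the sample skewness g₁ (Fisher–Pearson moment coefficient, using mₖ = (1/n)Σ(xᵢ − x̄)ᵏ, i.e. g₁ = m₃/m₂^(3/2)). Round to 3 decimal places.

x̄ = (8 + 1 + 7 + 7 - 14) / 5 = 1.8000
deviations (xᵢ − x̄): 6.2000, -0.8000, 5.2000, 5.2000, -15.8000
Σ(xᵢ − x̄)² = 342.8000 ⇒ m₂ = 342.8000/5 = 68.56000
Σ(xᵢ − x̄)³ = -3425.2800 ⇒ m₃ = -3425.2800/5 = -685.05600
m₂^(3/2) = 68.56000^(1.5) = 567.68342
g₁ = m₃ / m₂^(3/2) = -685.05600 / 567.68342 ≈ -1.207

-1.207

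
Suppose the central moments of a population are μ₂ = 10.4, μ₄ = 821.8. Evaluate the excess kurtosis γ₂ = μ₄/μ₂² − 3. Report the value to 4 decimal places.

μ₂² = 10.4² = 108.16000
μ₄/μ₂² = 821.8 / 108.16000 = 7.59800
γ₂ = 7.59800 − 3 ≈ 4.5980

4.5980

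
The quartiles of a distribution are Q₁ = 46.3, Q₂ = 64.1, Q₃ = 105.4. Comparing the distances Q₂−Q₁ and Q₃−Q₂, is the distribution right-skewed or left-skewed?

Q₂ − Q₁ = 17.8;  Q₃ − Q₂ = 41.3
Q₃ − Q₂ > Q₂ − Q₁ ⇒ the upper half is more spread out ⇒ right-skewed.

right-skewed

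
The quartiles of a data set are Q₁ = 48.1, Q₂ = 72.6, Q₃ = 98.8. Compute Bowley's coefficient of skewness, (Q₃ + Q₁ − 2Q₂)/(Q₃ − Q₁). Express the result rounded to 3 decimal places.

numerator: Q₃ + Q₁ − 2Q₂ = 98.8 + 48.1 − 2×72.6 = 1.7000
denominator: Q₃ − Q₁ = 98.8 − 48.1 = 50.7000
Bowley skewness = 1.7000 / 50.7000 ≈ 0.034

0.034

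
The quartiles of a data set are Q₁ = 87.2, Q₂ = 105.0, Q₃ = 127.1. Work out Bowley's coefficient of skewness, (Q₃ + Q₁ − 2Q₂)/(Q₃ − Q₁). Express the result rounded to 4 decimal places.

0.1078

numerator: Q₃ + Q₁ − 2Q₂ = 127.1 + 87.2 − 2×105.0 = 4.3000
denominator: Q₃ − Q₁ = 127.1 − 87.2 = 39.9000
Bowley skewness = 4.3000 / 39.9000 ≈ 0.1078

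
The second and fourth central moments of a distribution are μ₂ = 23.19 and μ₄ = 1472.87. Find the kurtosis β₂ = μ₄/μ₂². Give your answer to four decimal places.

2.7388

μ₂² = 23.19² = 537.77610
μ₄/μ₂² = 1472.87 / 537.77610 = 2.73882
β₂ ≈ 2.7388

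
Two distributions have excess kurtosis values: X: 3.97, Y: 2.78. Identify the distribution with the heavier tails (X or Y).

X

Higher excess kurtosis ⇒ heavier tails relative to the normal distribution.
3.97 vs 2.78: the larger is 3.97, so X has heavier tails.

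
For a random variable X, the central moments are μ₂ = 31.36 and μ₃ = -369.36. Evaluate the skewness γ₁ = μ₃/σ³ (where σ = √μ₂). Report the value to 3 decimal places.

σ = √μ₂ = √31.36 = 5.60000
σ³ = μ₂^(3/2) = 175.61600
γ₁ = μ₃/σ³ = -369.36 / 175.61600 ≈ -2.103

-2.103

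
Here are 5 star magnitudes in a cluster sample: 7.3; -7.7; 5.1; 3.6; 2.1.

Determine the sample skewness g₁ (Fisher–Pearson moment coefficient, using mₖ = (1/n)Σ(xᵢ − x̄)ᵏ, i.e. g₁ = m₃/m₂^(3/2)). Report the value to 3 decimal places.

-1.095

x̄ = (7.3 - 7.7 + 5.1 + 3.6 + 2.1) / 5 = 2.0800
deviations (xᵢ − x̄): 5.2200, -9.7800, 3.0200, 1.5200, 0.0200
Σ(xᵢ − x̄)² = 134.3280 ⇒ m₂ = 134.3280/5 = 26.86560
Σ(xᵢ − x̄)³ = -762.1493 ⇒ m₃ = -762.1493/5 = -152.42986
m₂^(3/2) = 26.86560^(1.5) = 139.24988
g₁ = m₃ / m₂^(3/2) = -152.42986 / 139.24988 ≈ -1.095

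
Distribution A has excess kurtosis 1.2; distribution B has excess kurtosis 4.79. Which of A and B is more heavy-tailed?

Higher excess kurtosis ⇒ heavier tails relative to the normal distribution.
1.2 vs 4.79: the larger is 4.79, so B has heavier tails.

B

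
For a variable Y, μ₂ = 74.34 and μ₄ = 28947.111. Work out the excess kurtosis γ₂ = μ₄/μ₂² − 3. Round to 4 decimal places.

μ₂² = 74.34² = 5526.43560
μ₄/μ₂² = 28947.111 / 5526.43560 = 5.23794
γ₂ = 5.23794 − 3 ≈ 2.2379

2.2379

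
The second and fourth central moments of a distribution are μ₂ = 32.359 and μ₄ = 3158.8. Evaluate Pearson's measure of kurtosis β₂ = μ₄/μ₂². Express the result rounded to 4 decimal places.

μ₂² = 32.359² = 1047.10488
μ₄/μ₂² = 3158.8 / 1047.10488 = 3.01670
β₂ ≈ 3.0167

3.0167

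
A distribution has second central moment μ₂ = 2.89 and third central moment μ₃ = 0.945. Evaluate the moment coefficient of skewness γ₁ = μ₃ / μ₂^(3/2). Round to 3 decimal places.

σ = √μ₂ = √2.89 = 1.70000
σ³ = μ₂^(3/2) = 4.91300
γ₁ = μ₃/σ³ = 0.945 / 4.91300 ≈ 0.192

0.192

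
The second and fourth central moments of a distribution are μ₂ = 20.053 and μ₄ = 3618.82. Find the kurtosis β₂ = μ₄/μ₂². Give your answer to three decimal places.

8.999

μ₂² = 20.053² = 402.12281
μ₄/μ₂² = 3618.82 / 402.12281 = 8.99929
β₂ ≈ 8.999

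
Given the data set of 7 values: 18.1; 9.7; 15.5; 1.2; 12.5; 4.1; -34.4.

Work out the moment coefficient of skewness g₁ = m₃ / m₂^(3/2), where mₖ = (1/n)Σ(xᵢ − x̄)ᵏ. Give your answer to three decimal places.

x̄ = (18.1 + 9.7 + 15.5 + 1.2 + 12.5 + 4.1 - 34.4) / 7 = 3.8143
deviations (xᵢ − x̄): 14.2857, 5.8857, 11.6857, -2.6143, 8.6857, 0.2857, -38.2143
Σ(xᵢ − x̄)² = 1917.9686 ⇒ m₂ = 1917.9686/7 = 273.99551
Σ(xᵢ − x̄)³ = -50453.0137 ⇒ m₃ = -50453.0137/7 = -7207.57338
m₂^(3/2) = 273.99551^(1.5) = 4535.39555
g₁ = m₃ / m₂^(3/2) = -7207.57338 / 4535.39555 ≈ -1.589

-1.589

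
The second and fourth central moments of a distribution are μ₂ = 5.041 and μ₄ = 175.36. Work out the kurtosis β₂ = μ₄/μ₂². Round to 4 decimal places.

6.9008

μ₂² = 5.041² = 25.41168
μ₄/μ₂² = 175.36 / 25.41168 = 6.90076
β₂ ≈ 6.9008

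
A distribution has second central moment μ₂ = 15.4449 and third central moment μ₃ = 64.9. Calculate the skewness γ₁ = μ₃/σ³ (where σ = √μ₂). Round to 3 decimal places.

1.069

σ = √μ₂ = √15.4449 = 3.93000
σ³ = μ₂^(3/2) = 60.69846
γ₁ = μ₃/σ³ = 64.9 / 60.69846 ≈ 1.069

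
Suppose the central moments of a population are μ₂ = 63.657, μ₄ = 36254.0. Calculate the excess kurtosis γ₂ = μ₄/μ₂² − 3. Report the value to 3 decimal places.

μ₂² = 63.657² = 4052.21365
μ₄/μ₂² = 36254.0 / 4052.21365 = 8.94671
γ₂ = 8.94671 − 3 ≈ 5.947

5.947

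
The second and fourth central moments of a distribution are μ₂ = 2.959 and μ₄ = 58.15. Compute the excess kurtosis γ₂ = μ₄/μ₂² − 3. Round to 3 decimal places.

3.641

μ₂² = 2.959² = 8.75568
μ₄/μ₂² = 58.15 / 8.75568 = 6.64140
γ₂ = 6.64140 − 3 ≈ 3.641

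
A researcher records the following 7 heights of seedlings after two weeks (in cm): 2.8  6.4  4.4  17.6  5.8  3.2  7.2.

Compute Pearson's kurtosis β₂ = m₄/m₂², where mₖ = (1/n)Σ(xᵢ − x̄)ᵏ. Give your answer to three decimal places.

4.262

x̄ = 6.7714
Σ(xᵢ − x̄)² = 152.6743 ⇒ m₂ = 21.81061
Σ(xᵢ − x̄)⁴ = 14193.4543 ⇒ m₄ = 2027.63633
m₂² = 475.70281
β₂ = m₄/m₂² = 2027.63633 / 475.70281 ≈ 4.262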